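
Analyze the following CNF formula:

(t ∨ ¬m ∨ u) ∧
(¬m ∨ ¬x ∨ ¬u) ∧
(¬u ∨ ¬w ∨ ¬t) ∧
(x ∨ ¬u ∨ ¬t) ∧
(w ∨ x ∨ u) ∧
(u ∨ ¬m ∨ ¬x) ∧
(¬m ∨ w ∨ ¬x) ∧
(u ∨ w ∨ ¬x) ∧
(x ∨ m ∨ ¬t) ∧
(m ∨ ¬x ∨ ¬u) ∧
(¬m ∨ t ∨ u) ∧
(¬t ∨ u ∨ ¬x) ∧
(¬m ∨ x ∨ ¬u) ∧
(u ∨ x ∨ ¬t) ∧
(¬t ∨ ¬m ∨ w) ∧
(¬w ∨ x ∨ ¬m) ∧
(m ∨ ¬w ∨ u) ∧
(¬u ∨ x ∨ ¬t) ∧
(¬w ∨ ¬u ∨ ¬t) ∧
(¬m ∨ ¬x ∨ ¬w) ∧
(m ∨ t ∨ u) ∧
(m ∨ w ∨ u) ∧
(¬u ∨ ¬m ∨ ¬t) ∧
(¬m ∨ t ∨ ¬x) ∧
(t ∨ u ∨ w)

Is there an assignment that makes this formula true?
Yes

Yes, the formula is satisfiable.

One satisfying assignment is: x=False, t=False, w=False, m=False, u=True

Verification: With this assignment, all 25 clauses evaluate to true.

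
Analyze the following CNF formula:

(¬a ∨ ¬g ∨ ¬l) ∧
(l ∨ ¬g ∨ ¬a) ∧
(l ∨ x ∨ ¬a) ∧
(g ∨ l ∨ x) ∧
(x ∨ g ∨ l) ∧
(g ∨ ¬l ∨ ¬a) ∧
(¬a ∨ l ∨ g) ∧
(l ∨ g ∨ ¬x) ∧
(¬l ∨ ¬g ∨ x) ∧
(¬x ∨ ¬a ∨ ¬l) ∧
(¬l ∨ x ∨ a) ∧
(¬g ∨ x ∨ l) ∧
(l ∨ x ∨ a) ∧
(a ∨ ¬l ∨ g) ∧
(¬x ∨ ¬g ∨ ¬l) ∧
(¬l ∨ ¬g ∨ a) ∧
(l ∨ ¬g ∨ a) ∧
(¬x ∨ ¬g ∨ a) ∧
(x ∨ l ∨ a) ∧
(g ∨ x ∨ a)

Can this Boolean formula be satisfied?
No

No, the formula is not satisfiable.

No assignment of truth values to the variables can make all 20 clauses true simultaneously.

The formula is UNSAT (unsatisfiable).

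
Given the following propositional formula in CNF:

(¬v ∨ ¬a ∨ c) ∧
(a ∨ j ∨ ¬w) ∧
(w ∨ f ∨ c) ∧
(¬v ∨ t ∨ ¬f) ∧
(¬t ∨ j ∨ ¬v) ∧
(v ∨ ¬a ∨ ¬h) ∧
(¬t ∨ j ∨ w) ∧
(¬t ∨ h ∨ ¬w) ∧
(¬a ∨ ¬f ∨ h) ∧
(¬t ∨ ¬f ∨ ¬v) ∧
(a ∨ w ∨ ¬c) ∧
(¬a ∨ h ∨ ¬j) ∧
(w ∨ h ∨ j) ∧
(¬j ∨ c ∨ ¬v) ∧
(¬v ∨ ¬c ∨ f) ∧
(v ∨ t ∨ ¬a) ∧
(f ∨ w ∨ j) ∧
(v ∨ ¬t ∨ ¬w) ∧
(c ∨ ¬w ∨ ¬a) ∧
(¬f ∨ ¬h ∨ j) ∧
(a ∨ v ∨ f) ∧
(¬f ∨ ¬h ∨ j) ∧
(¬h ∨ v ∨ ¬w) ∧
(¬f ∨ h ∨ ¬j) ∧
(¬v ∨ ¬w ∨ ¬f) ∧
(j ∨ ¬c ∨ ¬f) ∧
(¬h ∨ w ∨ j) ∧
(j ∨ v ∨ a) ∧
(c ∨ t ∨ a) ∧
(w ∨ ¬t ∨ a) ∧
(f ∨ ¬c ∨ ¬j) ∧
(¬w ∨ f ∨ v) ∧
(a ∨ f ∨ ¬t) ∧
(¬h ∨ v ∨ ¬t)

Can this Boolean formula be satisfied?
No

No, the formula is not satisfiable.

No assignment of truth values to the variables can make all 34 clauses true simultaneously.

The formula is UNSAT (unsatisfiable).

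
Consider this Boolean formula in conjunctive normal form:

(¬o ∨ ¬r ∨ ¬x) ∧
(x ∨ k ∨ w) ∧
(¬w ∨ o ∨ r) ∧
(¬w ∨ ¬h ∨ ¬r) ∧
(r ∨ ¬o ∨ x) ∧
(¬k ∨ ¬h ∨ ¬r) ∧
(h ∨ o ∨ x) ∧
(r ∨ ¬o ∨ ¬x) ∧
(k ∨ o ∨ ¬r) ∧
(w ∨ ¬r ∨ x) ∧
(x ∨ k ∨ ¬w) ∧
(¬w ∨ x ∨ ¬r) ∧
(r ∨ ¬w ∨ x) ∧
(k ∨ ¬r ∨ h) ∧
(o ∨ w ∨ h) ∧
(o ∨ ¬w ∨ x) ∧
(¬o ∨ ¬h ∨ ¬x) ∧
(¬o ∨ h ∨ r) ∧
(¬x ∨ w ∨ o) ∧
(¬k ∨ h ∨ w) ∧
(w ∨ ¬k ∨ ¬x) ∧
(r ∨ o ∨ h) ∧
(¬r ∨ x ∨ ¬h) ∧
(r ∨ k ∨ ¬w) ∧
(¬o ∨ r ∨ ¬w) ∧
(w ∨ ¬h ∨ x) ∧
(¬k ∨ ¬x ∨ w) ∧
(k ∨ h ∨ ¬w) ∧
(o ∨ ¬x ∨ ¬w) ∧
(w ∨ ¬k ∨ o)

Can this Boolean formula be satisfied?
No

No, the formula is not satisfiable.

No assignment of truth values to the variables can make all 30 clauses true simultaneously.

The formula is UNSAT (unsatisfiable).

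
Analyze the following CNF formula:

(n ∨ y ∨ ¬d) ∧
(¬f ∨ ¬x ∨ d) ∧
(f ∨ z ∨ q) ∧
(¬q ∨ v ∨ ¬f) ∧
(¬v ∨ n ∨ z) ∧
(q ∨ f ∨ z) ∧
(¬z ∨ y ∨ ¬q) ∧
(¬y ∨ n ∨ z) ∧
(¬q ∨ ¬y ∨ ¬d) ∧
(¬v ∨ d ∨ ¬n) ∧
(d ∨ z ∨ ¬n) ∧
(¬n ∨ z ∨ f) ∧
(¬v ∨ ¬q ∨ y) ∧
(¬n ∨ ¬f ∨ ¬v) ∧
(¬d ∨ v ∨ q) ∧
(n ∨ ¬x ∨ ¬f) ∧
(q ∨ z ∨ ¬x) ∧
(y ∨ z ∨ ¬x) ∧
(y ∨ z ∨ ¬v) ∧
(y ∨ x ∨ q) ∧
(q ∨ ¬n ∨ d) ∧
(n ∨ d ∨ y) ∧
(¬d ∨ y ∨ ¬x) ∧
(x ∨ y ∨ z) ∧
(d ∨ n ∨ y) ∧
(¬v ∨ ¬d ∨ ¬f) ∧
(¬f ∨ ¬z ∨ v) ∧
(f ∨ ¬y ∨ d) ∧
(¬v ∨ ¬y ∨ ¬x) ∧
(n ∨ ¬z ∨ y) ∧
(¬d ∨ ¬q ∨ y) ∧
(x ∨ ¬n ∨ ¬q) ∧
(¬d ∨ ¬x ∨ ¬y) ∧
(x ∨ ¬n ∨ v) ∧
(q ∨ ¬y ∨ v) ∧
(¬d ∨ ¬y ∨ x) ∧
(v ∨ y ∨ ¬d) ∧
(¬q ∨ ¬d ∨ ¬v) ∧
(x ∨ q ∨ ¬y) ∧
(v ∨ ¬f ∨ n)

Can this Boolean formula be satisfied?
Yes

Yes, the formula is satisfiable.

One satisfying assignment is: z=True, v=True, f=True, d=False, x=False, q=True, y=True, n=False

Verification: With this assignment, all 40 clauses evaluate to true.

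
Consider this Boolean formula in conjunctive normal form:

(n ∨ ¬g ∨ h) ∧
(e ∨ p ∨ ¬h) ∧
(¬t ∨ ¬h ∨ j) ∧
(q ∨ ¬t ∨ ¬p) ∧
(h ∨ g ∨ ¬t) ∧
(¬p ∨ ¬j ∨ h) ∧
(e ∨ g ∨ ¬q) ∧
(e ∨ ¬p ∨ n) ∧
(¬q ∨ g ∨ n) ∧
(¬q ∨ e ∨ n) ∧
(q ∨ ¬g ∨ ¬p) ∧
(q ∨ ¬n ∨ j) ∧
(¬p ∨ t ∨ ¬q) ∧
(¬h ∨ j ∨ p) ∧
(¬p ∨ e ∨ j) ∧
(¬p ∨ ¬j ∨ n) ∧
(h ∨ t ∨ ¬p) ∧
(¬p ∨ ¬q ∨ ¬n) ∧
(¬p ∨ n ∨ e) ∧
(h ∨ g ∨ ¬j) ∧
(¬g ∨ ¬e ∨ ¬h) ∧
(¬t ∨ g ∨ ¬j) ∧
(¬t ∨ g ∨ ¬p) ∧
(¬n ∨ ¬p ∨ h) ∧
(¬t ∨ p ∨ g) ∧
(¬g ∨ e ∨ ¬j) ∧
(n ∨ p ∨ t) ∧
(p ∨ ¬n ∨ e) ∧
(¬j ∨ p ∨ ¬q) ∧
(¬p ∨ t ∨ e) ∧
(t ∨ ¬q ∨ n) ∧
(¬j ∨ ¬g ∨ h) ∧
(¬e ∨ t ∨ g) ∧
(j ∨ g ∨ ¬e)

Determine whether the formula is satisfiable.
Yes

Yes, the formula is satisfiable.

One satisfying assignment is: t=False, q=True, n=True, e=True, p=False, g=True, h=False, j=False

Verification: With this assignment, all 34 clauses evaluate to true.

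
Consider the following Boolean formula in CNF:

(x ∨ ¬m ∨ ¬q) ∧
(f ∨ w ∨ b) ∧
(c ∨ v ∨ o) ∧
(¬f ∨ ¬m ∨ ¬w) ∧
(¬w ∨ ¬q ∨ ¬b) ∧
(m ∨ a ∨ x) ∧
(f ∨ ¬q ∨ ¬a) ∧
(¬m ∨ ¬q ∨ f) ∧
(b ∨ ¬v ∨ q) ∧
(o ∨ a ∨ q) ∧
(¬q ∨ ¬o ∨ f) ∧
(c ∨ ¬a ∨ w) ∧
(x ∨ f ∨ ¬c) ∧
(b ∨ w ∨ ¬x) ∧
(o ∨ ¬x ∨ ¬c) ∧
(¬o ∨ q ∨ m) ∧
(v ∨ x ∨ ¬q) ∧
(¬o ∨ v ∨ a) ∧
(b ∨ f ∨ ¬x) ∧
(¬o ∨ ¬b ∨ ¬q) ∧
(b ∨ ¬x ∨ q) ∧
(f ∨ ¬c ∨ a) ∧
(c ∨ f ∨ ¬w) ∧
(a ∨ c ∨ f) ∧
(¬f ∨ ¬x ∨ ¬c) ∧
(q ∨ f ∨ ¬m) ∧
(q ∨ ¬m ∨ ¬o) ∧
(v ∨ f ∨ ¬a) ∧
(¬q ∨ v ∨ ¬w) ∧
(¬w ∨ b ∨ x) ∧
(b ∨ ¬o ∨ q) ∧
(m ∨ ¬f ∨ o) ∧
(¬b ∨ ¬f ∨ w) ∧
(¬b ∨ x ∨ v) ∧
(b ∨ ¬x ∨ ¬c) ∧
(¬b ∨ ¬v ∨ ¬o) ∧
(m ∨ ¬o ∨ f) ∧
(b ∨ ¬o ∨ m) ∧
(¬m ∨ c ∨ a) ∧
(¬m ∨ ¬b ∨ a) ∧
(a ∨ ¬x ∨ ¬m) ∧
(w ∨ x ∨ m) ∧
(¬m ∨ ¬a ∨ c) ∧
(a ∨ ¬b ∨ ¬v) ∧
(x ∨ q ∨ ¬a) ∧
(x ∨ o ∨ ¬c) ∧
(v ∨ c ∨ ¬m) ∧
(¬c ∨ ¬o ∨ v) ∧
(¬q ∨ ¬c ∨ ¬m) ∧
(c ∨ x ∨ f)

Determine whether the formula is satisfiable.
No

No, the formula is not satisfiable.

No assignment of truth values to the variables can make all 50 clauses true simultaneously.

The formula is UNSAT (unsatisfiable).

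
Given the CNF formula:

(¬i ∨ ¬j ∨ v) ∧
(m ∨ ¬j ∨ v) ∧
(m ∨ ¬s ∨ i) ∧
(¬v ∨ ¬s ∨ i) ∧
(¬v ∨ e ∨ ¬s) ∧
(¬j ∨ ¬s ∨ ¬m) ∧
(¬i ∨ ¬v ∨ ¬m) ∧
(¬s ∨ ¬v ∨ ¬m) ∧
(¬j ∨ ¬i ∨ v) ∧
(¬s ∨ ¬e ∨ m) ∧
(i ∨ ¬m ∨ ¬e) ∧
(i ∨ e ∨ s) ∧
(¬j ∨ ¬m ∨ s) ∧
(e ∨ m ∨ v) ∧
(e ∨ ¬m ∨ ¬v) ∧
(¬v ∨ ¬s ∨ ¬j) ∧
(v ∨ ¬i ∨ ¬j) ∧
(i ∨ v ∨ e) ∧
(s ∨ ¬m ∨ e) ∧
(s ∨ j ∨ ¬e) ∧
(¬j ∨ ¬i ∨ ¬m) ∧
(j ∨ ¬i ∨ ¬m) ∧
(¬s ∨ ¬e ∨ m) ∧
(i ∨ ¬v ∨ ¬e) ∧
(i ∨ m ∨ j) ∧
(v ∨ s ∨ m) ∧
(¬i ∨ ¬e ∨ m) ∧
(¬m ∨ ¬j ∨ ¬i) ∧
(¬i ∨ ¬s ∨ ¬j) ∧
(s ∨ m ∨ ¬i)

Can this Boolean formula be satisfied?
No

No, the formula is not satisfiable.

No assignment of truth values to the variables can make all 30 clauses true simultaneously.

The formula is UNSAT (unsatisfiable).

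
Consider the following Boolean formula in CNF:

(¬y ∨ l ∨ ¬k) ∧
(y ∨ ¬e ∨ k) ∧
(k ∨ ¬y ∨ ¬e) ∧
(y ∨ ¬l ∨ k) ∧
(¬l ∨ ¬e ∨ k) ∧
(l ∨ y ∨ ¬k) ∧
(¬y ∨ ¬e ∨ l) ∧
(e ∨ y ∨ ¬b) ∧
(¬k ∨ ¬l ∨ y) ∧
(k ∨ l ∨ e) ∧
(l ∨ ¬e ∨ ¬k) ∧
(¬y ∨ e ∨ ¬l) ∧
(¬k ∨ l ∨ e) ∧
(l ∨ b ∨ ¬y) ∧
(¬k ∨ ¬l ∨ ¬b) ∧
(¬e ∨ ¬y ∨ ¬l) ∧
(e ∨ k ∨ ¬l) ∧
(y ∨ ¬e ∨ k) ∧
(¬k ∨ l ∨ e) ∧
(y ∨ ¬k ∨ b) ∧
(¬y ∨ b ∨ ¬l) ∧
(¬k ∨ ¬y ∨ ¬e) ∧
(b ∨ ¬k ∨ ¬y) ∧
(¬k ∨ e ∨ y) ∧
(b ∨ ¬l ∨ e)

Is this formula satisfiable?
No

No, the formula is not satisfiable.

No assignment of truth values to the variables can make all 25 clauses true simultaneously.

The formula is UNSAT (unsatisfiable).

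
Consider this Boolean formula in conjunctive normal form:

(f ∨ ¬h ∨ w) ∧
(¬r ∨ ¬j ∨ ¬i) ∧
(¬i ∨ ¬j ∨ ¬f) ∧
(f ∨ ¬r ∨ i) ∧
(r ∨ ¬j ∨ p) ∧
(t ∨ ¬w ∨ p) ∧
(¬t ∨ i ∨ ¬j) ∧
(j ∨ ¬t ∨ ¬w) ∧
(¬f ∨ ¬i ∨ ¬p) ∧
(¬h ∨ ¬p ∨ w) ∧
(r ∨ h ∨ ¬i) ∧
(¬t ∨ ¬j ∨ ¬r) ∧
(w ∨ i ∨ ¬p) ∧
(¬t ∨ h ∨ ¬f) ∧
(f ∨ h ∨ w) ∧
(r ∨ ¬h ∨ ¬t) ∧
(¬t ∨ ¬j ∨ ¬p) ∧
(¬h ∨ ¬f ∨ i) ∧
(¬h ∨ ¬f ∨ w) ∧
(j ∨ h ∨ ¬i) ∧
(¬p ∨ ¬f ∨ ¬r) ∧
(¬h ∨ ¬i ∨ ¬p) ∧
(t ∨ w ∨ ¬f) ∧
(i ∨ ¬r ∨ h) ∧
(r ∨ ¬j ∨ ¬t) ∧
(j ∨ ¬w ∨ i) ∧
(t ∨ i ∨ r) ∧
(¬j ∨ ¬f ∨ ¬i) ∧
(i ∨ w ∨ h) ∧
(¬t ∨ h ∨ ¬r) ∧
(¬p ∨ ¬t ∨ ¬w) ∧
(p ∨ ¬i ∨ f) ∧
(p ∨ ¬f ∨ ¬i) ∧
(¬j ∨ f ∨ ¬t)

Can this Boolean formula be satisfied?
No

No, the formula is not satisfiable.

No assignment of truth values to the variables can make all 34 clauses true simultaneously.

The formula is UNSAT (unsatisfiable).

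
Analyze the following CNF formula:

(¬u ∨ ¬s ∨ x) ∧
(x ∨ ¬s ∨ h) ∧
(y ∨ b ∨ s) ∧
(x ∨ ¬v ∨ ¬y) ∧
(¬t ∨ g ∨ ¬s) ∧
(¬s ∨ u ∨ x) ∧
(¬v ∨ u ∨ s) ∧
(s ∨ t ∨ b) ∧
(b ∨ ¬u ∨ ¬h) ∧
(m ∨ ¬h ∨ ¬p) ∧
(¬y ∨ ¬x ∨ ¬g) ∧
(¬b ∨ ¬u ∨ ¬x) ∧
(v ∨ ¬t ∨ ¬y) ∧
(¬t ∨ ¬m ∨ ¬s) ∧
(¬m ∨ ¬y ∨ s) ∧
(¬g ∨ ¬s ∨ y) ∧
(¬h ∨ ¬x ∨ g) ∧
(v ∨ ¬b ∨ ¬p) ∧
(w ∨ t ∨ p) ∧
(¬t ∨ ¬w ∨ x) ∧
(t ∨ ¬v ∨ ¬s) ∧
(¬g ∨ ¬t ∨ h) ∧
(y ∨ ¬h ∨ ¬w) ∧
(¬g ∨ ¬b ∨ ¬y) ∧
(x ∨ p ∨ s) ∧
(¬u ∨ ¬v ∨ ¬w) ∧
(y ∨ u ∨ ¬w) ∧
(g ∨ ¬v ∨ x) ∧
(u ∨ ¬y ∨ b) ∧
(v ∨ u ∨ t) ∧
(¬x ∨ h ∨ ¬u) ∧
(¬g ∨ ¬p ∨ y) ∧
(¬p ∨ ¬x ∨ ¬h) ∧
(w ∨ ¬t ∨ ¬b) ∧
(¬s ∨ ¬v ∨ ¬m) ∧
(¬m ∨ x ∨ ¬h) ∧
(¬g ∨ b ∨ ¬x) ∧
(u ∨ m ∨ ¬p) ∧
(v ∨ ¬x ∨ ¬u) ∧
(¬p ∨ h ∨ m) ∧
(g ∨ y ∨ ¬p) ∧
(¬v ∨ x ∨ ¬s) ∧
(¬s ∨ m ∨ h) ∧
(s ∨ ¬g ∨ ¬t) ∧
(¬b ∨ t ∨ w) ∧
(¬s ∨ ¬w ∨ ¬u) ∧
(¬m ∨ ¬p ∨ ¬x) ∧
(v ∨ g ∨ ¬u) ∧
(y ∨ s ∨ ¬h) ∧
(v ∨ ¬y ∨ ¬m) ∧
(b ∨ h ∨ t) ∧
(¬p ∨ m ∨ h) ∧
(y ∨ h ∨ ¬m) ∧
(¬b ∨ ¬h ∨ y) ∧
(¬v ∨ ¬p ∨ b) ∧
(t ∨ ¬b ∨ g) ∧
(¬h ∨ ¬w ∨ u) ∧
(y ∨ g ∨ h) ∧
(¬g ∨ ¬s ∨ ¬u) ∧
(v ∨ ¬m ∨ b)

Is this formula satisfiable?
No

No, the formula is not satisfiable.

No assignment of truth values to the variables can make all 60 clauses true simultaneously.

The formula is UNSAT (unsatisfiable).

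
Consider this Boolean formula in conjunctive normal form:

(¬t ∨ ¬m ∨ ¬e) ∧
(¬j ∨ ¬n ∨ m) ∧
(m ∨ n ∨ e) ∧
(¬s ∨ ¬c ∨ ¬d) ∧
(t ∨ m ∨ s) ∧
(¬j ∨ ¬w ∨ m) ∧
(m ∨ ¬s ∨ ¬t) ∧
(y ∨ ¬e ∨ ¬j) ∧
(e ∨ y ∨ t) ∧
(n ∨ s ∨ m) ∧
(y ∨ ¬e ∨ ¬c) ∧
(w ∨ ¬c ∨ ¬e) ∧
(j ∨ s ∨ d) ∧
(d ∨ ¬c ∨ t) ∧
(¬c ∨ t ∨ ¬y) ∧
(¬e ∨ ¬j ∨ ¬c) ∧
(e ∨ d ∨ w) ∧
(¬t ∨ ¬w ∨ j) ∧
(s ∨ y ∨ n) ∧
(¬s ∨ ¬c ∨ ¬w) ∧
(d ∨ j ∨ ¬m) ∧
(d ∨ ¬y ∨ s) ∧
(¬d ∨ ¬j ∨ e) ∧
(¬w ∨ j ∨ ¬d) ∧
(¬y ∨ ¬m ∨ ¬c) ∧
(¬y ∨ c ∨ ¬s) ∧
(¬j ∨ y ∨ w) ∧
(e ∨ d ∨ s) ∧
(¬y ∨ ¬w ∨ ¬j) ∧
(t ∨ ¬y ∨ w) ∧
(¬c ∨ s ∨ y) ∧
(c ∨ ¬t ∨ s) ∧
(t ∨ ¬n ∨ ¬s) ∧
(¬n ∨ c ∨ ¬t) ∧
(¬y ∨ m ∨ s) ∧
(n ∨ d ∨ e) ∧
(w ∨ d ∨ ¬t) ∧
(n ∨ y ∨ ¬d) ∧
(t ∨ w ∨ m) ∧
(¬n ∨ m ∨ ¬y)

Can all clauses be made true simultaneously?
Yes

Yes, the formula is satisfiable.

One satisfying assignment is: n=True, w=False, j=False, c=False, s=False, m=True, t=False, e=True, y=False, d=True

Verification: With this assignment, all 40 clauses evaluate to true.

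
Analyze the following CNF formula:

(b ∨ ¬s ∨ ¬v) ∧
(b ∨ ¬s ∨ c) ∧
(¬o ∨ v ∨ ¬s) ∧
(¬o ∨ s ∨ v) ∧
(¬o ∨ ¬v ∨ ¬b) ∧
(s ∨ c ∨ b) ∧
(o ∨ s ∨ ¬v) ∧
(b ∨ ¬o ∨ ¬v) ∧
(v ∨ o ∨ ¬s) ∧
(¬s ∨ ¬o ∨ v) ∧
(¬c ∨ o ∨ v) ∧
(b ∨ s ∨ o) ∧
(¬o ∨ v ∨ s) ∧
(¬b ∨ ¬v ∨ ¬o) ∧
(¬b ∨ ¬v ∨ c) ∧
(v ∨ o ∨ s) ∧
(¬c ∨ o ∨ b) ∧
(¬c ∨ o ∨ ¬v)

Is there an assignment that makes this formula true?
No

No, the formula is not satisfiable.

No assignment of truth values to the variables can make all 18 clauses true simultaneously.

The formula is UNSAT (unsatisfiable).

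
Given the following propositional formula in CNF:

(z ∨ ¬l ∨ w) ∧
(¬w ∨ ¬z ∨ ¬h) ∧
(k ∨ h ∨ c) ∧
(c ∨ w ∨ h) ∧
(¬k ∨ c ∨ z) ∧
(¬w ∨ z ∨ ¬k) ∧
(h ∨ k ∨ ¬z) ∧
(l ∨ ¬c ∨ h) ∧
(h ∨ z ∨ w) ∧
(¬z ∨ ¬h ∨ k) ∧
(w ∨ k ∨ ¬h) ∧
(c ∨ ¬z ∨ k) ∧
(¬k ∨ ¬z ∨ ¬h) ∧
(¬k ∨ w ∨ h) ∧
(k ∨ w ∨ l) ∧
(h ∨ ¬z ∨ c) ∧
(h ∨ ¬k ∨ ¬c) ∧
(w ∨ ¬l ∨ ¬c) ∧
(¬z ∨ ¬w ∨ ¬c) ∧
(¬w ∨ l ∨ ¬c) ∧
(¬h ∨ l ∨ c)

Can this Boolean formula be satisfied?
Yes

Yes, the formula is satisfiable.

One satisfying assignment is: w=True, c=False, z=False, h=True, k=False, l=True

Verification: With this assignment, all 21 clauses evaluate to true.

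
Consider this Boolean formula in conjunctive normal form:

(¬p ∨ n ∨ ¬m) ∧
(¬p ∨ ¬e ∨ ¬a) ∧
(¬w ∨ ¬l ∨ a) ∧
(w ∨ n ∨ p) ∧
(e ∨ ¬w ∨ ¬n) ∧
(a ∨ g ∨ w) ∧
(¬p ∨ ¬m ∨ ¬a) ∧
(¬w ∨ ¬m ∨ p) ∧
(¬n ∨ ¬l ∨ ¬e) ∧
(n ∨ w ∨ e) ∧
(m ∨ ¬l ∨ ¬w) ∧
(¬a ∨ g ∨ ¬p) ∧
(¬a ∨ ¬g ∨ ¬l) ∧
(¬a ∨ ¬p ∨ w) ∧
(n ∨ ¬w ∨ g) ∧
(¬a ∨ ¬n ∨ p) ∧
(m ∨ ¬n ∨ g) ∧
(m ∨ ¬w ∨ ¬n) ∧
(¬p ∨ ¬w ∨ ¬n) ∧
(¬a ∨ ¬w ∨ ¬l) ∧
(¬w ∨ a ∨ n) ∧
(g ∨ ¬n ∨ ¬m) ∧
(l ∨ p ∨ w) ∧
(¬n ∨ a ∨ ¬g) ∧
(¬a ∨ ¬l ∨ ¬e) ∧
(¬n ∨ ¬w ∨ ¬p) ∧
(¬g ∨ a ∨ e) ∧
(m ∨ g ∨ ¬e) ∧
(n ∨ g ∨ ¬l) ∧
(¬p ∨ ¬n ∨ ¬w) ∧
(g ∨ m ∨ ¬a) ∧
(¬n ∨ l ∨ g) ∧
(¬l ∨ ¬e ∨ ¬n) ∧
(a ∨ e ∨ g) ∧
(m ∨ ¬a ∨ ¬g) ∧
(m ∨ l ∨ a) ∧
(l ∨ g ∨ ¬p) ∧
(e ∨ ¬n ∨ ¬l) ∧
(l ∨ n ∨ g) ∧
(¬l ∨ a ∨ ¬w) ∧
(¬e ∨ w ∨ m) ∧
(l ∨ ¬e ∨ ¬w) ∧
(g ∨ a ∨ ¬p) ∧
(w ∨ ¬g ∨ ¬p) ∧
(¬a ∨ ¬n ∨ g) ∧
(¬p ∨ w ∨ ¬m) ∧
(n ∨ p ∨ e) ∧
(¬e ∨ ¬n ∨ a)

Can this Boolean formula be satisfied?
No

No, the formula is not satisfiable.

No assignment of truth values to the variables can make all 48 clauses true simultaneously.

The formula is UNSAT (unsatisfiable).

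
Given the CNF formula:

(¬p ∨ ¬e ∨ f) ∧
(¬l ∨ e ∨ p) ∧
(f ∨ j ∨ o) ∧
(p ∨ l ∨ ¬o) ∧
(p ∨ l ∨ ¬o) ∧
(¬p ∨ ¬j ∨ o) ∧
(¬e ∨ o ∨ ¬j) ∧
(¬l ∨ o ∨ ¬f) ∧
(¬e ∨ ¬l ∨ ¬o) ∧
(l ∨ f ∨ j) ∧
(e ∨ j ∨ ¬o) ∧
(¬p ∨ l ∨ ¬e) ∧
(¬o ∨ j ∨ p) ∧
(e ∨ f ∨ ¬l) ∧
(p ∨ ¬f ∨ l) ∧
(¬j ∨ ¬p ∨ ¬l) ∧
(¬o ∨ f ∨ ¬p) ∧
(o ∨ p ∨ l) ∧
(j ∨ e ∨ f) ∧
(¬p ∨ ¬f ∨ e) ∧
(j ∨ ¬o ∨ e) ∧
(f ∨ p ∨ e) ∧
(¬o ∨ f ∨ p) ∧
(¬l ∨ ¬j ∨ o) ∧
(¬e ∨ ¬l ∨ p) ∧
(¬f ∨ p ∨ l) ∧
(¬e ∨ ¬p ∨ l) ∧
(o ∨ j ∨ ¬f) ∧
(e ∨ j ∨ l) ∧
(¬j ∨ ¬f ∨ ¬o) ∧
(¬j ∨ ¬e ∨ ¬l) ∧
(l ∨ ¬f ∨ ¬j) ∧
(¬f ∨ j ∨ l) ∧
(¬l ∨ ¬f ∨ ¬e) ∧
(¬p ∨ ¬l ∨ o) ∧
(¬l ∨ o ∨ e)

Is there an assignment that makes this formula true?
No

No, the formula is not satisfiable.

No assignment of truth values to the variables can make all 36 clauses true simultaneously.

The formula is UNSAT (unsatisfiable).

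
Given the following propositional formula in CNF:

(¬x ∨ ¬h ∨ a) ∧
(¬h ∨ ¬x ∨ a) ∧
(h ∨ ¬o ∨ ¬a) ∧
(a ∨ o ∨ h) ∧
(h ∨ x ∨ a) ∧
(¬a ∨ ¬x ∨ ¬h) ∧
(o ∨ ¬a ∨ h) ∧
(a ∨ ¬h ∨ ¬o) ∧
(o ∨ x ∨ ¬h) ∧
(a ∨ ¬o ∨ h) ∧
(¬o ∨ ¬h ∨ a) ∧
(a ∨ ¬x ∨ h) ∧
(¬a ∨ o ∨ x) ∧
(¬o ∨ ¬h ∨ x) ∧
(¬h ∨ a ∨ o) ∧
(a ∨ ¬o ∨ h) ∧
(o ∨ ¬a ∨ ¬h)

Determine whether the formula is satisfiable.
No

No, the formula is not satisfiable.

No assignment of truth values to the variables can make all 17 clauses true simultaneously.

The formula is UNSAT (unsatisfiable).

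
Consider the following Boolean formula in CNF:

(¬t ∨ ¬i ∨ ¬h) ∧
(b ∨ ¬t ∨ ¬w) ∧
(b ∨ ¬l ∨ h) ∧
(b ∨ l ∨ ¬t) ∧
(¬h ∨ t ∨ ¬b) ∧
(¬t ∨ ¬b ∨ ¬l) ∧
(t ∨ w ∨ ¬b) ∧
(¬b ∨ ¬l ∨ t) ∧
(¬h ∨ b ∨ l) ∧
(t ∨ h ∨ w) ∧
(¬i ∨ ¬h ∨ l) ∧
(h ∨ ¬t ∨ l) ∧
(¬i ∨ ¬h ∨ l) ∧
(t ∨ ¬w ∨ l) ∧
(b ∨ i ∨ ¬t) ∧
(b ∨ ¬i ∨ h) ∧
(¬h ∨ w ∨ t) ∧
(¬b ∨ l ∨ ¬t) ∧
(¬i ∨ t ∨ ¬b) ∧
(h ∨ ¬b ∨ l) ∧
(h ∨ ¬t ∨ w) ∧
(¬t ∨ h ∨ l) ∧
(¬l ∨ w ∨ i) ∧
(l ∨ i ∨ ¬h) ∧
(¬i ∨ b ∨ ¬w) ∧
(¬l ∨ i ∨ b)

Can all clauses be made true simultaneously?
No

No, the formula is not satisfiable.

No assignment of truth values to the variables can make all 26 clauses true simultaneously.

The formula is UNSAT (unsatisfiable).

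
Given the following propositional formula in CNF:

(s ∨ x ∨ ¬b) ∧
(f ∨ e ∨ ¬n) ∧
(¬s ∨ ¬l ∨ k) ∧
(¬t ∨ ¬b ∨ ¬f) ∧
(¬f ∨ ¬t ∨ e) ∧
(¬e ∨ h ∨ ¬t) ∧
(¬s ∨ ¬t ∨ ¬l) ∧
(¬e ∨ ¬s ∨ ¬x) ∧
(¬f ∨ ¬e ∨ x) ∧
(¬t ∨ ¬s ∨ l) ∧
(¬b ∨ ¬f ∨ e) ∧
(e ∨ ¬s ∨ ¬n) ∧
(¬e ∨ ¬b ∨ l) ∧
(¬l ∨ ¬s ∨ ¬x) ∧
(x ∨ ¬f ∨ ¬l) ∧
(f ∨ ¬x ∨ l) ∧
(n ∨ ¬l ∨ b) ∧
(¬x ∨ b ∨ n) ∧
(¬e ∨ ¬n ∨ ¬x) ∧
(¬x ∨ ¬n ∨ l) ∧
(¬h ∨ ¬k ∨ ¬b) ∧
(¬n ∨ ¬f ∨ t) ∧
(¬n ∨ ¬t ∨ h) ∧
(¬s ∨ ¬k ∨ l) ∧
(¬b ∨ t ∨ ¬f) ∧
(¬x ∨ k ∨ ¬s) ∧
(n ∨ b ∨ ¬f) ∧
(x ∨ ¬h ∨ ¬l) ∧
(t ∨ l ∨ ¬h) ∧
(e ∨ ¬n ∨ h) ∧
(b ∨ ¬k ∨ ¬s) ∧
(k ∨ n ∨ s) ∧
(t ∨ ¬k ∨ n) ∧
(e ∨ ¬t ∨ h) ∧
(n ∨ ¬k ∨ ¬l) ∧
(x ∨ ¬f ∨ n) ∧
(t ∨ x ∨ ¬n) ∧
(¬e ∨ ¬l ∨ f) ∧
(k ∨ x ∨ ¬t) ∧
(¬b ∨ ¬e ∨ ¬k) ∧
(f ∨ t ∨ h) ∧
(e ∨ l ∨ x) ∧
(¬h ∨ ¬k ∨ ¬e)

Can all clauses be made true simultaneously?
No

No, the formula is not satisfiable.

No assignment of truth values to the variables can make all 43 clauses true simultaneously.

The formula is UNSAT (unsatisfiable).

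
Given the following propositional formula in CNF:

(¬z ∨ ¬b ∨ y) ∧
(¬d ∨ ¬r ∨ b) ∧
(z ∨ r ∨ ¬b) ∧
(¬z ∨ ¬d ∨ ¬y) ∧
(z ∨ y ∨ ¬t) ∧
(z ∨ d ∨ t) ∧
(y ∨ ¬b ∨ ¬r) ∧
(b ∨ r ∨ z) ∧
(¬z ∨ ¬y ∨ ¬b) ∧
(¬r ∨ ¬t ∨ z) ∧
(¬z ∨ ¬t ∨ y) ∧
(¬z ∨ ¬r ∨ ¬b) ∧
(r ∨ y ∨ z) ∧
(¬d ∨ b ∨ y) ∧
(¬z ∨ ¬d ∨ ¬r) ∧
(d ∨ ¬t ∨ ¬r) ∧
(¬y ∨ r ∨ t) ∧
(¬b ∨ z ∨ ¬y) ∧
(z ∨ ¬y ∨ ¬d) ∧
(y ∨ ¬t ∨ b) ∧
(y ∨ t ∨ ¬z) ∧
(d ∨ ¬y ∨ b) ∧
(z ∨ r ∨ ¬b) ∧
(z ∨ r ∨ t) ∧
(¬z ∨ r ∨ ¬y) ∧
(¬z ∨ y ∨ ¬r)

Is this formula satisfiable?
No

No, the formula is not satisfiable.

No assignment of truth values to the variables can make all 26 clauses true simultaneously.

The formula is UNSAT (unsatisfiable).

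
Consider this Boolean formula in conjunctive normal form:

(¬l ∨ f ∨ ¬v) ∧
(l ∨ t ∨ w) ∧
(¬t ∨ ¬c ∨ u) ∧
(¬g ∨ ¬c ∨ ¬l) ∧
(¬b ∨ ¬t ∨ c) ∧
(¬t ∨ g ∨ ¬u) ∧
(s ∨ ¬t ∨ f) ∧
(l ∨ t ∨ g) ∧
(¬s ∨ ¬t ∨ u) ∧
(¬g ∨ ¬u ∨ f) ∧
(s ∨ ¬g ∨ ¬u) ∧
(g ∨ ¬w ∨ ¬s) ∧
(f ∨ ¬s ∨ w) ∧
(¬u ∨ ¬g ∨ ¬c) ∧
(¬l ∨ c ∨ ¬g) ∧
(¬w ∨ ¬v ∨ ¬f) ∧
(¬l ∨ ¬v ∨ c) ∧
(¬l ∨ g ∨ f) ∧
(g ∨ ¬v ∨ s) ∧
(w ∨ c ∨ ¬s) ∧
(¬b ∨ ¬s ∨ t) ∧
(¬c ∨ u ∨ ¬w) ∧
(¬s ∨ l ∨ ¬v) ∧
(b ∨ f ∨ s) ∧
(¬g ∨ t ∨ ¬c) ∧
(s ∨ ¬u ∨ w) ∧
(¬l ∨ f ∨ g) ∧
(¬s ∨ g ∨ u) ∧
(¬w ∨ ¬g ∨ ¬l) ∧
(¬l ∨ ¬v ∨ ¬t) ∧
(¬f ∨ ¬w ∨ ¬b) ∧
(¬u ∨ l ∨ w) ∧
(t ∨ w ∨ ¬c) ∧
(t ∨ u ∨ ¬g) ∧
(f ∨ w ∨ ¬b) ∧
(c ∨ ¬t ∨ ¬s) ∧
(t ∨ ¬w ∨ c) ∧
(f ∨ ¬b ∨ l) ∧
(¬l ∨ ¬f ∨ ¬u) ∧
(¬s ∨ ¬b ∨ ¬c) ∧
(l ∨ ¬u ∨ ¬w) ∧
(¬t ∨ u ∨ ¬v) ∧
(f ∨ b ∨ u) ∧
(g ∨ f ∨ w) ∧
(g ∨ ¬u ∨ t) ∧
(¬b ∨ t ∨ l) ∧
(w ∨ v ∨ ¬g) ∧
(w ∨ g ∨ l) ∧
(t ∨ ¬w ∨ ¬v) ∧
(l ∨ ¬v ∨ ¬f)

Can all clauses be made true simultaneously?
Yes

Yes, the formula is satisfiable.

One satisfying assignment is: f=True, g=False, b=False, c=False, t=False, s=False, w=False, l=True, u=False, v=False

Verification: With this assignment, all 50 clauses evaluate to true.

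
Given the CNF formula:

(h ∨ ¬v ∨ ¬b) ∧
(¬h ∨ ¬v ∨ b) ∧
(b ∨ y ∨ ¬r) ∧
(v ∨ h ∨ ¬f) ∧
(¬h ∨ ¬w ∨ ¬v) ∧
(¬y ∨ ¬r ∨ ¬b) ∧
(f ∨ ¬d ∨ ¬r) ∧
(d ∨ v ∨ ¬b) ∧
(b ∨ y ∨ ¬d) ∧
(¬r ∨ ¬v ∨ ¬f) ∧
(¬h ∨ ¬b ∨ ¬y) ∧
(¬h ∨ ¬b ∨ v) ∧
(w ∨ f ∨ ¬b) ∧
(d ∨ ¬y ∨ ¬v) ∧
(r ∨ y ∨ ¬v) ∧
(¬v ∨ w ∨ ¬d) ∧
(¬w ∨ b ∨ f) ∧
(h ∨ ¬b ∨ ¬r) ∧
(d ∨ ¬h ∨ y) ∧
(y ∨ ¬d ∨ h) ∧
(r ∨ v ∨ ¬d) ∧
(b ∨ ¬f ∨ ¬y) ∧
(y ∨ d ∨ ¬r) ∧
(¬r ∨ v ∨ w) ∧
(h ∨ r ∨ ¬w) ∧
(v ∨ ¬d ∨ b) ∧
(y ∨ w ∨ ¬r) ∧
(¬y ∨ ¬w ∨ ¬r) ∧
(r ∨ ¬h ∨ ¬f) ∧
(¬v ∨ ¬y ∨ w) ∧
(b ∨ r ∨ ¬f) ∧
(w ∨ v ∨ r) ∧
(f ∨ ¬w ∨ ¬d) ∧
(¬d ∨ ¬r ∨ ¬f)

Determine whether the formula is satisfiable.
No

No, the formula is not satisfiable.

No assignment of truth values to the variables can make all 34 clauses true simultaneously.

The formula is UNSAT (unsatisfiable).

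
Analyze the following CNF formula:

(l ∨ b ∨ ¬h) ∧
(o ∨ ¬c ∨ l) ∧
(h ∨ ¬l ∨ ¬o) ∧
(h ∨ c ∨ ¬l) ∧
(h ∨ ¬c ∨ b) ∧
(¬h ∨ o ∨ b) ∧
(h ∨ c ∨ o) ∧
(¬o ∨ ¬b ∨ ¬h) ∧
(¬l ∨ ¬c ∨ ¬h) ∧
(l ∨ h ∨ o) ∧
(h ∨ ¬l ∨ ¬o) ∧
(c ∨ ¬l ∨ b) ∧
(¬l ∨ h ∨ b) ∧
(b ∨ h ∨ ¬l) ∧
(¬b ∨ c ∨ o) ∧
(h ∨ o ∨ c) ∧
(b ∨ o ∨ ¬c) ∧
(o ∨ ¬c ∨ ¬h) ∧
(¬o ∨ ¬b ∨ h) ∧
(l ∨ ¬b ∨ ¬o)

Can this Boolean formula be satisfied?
Yes

Yes, the formula is satisfiable.

One satisfying assignment is: l=False, o=True, h=False, c=False, b=False

Verification: With this assignment, all 20 clauses evaluate to true.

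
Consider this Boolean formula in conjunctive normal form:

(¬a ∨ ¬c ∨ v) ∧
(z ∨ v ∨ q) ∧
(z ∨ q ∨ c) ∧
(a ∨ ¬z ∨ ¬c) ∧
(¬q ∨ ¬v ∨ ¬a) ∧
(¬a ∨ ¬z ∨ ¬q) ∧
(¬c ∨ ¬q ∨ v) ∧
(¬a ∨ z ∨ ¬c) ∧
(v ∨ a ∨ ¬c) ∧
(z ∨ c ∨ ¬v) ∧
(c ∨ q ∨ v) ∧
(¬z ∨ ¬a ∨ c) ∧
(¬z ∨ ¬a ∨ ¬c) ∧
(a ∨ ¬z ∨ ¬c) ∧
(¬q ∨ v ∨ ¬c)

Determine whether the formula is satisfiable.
Yes

Yes, the formula is satisfiable.

One satisfying assignment is: z=False, a=False, c=False, q=True, v=False

Verification: With this assignment, all 15 clauses evaluate to true.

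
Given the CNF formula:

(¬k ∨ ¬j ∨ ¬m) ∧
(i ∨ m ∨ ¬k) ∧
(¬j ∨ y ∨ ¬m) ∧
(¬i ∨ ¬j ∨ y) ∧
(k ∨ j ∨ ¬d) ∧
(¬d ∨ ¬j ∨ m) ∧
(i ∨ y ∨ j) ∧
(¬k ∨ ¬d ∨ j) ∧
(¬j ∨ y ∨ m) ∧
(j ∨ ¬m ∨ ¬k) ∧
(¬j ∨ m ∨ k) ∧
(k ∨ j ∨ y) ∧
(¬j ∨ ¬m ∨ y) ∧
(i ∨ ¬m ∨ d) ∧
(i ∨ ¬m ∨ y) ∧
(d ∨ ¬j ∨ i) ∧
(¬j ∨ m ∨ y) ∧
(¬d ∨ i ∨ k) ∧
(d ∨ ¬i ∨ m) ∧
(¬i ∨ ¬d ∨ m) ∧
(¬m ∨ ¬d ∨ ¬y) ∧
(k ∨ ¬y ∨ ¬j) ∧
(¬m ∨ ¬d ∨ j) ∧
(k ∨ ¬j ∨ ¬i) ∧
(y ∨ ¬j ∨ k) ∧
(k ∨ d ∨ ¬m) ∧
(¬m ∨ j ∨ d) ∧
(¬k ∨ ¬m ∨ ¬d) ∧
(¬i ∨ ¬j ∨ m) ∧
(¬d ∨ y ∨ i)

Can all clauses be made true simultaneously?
Yes

Yes, the formula is satisfiable.

One satisfying assignment is: i=False, k=False, y=True, j=False, d=False, m=False

Verification: With this assignment, all 30 clauses evaluate to true.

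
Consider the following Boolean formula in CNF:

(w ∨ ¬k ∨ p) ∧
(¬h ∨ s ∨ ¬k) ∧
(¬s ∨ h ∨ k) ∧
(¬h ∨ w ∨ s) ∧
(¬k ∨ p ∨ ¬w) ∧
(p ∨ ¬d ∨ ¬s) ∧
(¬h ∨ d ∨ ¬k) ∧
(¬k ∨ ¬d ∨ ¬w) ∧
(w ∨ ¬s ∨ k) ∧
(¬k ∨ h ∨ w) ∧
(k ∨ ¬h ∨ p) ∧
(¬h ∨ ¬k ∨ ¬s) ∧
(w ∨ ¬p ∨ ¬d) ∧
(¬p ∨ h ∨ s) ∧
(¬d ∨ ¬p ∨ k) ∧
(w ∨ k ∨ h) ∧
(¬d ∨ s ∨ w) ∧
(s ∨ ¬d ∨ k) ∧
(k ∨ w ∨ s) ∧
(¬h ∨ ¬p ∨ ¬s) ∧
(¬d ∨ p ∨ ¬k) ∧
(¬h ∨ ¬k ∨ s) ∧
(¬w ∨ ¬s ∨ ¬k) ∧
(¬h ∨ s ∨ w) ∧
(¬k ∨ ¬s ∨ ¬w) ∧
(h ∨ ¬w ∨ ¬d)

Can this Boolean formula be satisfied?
Yes

Yes, the formula is satisfiable.

One satisfying assignment is: d=False, p=False, k=False, h=False, w=True, s=False

Verification: With this assignment, all 26 clauses evaluate to true.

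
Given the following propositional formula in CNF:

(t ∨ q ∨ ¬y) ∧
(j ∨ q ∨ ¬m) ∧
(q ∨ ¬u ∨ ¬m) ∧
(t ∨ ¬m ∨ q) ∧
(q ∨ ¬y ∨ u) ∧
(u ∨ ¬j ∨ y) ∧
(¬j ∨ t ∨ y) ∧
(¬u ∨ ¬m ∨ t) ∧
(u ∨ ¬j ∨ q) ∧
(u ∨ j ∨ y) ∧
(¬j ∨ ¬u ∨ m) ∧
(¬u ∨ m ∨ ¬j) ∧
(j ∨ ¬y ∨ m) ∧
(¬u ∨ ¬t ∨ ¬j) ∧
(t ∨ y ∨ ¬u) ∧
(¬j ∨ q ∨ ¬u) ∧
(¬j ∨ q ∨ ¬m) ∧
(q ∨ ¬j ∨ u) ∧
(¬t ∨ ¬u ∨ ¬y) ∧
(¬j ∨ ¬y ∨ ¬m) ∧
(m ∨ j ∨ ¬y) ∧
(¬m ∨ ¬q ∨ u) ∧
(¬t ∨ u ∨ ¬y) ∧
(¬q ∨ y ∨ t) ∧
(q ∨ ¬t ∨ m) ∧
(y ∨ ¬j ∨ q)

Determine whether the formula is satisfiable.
Yes

Yes, the formula is satisfiable.

One satisfying assignment is: j=True, u=False, t=False, q=True, m=False, y=True

Verification: With this assignment, all 26 clauses evaluate to true.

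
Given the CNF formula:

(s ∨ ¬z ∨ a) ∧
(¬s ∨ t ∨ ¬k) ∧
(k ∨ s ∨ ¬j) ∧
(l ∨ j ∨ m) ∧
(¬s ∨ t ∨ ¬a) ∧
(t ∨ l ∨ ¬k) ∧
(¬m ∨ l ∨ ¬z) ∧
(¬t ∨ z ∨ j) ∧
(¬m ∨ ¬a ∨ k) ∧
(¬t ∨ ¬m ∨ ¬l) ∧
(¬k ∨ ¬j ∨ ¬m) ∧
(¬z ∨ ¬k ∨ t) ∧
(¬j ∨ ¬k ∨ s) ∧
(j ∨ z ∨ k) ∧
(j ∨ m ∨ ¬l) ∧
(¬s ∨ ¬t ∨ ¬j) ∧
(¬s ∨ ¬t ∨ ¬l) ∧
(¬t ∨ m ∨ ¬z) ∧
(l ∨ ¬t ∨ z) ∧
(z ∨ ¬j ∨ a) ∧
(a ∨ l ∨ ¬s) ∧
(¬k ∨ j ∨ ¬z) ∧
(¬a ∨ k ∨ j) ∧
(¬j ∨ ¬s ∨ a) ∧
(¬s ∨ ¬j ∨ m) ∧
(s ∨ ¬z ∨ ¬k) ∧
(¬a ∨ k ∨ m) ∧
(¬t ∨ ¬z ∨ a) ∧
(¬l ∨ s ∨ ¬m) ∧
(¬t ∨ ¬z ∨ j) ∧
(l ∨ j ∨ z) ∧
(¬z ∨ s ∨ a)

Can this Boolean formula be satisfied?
Yes

Yes, the formula is satisfiable.

One satisfying assignment is: l=True, t=False, z=True, m=True, k=False, s=True, j=False, a=False

Verification: With this assignment, all 32 clauses evaluate to true.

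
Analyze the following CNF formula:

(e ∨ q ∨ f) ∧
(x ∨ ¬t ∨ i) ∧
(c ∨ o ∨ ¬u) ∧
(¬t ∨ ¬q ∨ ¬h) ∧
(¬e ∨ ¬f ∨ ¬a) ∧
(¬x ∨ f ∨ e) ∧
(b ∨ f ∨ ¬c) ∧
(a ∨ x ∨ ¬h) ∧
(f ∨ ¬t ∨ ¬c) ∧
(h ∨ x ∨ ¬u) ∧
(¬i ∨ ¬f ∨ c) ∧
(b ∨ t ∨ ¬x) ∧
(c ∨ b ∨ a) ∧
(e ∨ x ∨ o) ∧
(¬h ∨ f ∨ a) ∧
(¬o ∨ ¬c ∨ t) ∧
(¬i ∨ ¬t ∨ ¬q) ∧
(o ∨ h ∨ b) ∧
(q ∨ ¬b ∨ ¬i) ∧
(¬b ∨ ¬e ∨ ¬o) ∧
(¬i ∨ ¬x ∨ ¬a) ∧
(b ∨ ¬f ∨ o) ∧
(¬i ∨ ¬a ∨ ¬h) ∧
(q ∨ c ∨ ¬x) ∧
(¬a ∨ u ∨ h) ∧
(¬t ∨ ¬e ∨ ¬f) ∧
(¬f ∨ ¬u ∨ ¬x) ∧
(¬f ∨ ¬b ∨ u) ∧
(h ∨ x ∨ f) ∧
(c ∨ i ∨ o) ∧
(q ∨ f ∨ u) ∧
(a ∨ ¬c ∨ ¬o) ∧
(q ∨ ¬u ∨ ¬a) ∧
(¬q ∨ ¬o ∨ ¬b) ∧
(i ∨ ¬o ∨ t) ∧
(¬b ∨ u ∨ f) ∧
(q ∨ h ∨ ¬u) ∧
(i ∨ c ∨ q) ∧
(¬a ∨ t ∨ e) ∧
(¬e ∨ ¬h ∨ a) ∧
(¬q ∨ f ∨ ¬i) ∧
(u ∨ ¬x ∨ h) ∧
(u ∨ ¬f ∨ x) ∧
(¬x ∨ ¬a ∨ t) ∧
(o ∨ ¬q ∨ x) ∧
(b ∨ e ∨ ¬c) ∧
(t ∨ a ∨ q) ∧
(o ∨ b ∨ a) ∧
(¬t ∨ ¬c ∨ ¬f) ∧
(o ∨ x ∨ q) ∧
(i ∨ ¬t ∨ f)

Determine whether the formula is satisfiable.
Yes

Yes, the formula is satisfiable.

One satisfying assignment is: c=True, i=False, q=True, u=True, x=True, e=True, o=False, a=False, t=False, b=True, h=False, f=False

Verification: With this assignment, all 51 clauses evaluate to true.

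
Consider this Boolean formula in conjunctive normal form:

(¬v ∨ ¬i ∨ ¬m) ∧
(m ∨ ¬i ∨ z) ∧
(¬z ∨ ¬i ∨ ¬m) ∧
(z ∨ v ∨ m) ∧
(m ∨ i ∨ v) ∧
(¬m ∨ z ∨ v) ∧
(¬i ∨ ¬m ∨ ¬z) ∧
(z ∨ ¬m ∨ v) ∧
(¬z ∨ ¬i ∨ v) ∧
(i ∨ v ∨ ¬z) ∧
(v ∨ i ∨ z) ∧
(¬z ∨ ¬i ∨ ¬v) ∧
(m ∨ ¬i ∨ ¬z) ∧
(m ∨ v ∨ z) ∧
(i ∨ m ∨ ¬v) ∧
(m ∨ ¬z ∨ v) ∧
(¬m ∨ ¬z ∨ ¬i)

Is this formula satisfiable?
Yes

Yes, the formula is satisfiable.

One satisfying assignment is: i=False, v=True, m=True, z=False

Verification: With this assignment, all 17 clauses evaluate to true.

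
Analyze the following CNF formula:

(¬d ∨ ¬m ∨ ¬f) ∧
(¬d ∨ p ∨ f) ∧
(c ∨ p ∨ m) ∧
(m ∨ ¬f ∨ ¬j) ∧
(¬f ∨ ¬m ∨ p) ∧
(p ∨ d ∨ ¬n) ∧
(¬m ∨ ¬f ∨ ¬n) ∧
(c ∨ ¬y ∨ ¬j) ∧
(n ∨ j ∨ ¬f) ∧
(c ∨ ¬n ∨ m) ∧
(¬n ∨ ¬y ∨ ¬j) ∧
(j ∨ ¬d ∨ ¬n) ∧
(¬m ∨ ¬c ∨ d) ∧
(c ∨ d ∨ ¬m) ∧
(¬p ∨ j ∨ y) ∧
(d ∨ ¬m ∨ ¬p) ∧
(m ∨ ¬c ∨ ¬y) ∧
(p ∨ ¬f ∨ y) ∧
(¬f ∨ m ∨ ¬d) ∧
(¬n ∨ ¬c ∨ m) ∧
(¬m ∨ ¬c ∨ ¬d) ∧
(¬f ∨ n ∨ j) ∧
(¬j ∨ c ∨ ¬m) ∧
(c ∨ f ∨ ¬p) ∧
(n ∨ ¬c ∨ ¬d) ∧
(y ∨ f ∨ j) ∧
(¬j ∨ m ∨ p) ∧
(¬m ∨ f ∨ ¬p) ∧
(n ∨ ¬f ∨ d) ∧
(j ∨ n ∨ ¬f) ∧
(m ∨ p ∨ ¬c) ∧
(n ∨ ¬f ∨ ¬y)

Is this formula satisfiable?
Yes

Yes, the formula is satisfiable.

One satisfying assignment is: j=True, n=False, c=True, p=True, m=False, f=False, y=False, d=False

Verification: With this assignment, all 32 clauses evaluate to true.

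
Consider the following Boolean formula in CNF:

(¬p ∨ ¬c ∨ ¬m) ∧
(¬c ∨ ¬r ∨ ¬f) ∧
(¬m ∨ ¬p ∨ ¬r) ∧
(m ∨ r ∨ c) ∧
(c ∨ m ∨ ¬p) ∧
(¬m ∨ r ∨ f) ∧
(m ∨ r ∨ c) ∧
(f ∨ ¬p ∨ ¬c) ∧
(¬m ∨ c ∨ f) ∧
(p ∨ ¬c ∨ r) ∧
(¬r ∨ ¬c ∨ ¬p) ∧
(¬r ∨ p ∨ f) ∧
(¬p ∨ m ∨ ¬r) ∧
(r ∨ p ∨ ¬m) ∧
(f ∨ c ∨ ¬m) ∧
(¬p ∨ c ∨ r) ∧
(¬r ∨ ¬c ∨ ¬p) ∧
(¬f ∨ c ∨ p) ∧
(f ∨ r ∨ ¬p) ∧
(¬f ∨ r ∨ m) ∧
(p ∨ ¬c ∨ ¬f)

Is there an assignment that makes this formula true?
No

No, the formula is not satisfiable.

No assignment of truth values to the variables can make all 21 clauses true simultaneously.

The formula is UNSAT (unsatisfiable).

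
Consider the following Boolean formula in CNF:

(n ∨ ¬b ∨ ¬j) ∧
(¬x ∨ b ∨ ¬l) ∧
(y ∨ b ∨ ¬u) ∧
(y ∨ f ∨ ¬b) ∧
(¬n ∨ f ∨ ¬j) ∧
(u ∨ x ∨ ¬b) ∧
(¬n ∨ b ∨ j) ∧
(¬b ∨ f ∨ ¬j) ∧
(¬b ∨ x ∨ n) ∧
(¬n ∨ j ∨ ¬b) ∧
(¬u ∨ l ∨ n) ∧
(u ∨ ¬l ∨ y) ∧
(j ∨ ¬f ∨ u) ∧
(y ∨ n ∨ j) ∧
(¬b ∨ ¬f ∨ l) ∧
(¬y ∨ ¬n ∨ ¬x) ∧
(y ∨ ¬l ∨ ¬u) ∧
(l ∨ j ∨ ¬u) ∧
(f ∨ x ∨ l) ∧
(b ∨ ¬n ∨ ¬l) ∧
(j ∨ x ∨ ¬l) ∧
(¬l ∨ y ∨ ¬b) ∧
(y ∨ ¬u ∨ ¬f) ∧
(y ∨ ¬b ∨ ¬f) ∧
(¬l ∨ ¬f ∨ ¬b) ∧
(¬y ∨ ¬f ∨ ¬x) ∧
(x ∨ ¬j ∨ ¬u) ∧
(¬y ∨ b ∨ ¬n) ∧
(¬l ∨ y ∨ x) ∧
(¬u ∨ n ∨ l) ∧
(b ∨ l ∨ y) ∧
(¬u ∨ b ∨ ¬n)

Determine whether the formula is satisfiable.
Yes

Yes, the formula is satisfiable.

One satisfying assignment is: n=False, b=True, f=False, y=True, u=False, j=False, l=True, x=True

Verification: With this assignment, all 32 clauses evaluate to true.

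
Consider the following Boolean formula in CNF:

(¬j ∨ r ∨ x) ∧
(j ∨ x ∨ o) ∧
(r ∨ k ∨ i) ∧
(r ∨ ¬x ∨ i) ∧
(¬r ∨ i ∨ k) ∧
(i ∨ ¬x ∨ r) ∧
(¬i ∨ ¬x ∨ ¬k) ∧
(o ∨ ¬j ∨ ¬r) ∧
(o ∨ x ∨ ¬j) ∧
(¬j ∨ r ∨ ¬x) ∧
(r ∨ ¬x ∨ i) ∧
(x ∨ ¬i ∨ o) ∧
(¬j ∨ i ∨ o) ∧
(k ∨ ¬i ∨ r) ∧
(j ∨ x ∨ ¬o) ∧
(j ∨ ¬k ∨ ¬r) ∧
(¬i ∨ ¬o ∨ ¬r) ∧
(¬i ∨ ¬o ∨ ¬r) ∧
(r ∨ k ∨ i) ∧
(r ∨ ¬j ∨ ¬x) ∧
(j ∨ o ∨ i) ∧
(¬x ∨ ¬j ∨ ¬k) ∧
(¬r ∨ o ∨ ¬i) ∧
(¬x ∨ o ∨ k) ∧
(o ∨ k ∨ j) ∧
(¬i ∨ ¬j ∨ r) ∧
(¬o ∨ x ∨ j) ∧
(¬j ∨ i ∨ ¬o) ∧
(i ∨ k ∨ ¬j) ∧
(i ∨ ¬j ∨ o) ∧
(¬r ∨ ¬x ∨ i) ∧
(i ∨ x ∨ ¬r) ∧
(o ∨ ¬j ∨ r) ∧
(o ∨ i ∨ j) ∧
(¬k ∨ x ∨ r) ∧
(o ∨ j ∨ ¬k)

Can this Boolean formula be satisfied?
No

No, the formula is not satisfiable.

No assignment of truth values to the variables can make all 36 clauses true simultaneously.

The formula is UNSAT (unsatisfiable).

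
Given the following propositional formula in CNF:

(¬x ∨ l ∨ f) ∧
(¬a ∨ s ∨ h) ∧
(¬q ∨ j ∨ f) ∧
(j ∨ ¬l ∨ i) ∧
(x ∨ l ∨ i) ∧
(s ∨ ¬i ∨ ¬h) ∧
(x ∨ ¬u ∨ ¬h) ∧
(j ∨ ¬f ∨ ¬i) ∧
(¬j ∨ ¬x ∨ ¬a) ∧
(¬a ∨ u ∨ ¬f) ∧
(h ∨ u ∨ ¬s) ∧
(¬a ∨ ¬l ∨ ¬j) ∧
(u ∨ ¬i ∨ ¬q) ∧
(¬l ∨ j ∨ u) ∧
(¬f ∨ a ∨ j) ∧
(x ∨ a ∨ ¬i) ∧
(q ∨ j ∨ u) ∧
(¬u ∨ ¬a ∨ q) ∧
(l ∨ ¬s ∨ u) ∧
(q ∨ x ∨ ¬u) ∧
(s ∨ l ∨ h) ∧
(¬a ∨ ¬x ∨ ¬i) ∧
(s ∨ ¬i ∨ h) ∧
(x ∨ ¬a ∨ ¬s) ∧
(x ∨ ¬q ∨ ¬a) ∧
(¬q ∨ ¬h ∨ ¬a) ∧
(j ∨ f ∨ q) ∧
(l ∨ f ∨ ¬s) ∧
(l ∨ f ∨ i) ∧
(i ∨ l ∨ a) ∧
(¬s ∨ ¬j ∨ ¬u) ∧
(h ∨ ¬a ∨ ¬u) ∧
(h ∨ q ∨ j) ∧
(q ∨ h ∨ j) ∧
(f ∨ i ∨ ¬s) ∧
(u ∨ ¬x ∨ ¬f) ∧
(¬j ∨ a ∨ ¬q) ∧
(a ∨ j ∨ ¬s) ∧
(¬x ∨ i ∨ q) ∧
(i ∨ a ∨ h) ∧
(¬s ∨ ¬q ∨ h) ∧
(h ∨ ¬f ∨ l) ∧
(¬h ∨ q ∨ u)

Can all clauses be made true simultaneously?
No

No, the formula is not satisfiable.

No assignment of truth values to the variables can make all 43 clauses true simultaneously.

The formula is UNSAT (unsatisfiable).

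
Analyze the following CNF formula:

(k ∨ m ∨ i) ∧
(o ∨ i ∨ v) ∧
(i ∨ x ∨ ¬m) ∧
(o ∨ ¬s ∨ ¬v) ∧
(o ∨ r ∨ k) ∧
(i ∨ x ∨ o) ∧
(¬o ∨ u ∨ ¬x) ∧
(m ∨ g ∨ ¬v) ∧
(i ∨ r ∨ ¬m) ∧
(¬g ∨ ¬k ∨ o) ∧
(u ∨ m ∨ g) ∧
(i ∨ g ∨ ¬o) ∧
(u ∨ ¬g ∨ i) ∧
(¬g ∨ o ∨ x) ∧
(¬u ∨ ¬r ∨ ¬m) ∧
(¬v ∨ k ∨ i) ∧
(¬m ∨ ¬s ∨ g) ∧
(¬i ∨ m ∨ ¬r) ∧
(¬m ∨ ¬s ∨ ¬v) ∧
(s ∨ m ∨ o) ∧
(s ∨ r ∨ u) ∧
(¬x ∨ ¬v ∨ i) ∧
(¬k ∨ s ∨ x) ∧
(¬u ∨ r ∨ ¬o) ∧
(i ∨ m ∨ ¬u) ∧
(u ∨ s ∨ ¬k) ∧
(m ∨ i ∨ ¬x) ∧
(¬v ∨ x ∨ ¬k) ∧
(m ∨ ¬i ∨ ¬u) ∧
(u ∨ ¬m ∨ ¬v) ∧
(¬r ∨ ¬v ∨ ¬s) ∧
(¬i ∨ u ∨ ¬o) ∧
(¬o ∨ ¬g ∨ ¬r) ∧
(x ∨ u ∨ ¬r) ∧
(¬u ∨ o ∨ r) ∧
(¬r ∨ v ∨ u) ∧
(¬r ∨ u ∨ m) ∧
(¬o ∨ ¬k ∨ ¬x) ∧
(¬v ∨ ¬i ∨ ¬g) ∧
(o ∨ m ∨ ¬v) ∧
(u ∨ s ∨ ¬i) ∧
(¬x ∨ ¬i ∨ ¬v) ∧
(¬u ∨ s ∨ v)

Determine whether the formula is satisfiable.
No

No, the formula is not satisfiable.

No assignment of truth values to the variables can make all 43 clauses true simultaneously.

The formula is UNSAT (unsatisfiable).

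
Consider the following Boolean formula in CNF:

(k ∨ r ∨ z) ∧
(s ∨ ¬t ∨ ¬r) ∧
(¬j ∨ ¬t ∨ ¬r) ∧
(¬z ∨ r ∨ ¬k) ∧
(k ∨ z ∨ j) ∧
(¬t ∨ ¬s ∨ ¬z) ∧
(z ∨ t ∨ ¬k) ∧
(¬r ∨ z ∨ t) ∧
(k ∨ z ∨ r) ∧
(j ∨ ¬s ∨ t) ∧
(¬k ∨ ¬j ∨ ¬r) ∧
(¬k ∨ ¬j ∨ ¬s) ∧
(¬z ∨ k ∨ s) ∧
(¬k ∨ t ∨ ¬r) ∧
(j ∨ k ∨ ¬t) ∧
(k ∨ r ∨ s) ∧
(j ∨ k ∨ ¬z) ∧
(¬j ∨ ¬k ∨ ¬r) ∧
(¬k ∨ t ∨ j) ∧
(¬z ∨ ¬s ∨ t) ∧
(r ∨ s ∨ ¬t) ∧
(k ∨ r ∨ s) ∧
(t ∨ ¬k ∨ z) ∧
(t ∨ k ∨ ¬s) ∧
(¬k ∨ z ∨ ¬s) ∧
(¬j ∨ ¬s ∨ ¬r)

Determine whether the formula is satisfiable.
No

No, the formula is not satisfiable.

No assignment of truth values to the variables can make all 26 clauses true simultaneously.

The formula is UNSAT (unsatisfiable).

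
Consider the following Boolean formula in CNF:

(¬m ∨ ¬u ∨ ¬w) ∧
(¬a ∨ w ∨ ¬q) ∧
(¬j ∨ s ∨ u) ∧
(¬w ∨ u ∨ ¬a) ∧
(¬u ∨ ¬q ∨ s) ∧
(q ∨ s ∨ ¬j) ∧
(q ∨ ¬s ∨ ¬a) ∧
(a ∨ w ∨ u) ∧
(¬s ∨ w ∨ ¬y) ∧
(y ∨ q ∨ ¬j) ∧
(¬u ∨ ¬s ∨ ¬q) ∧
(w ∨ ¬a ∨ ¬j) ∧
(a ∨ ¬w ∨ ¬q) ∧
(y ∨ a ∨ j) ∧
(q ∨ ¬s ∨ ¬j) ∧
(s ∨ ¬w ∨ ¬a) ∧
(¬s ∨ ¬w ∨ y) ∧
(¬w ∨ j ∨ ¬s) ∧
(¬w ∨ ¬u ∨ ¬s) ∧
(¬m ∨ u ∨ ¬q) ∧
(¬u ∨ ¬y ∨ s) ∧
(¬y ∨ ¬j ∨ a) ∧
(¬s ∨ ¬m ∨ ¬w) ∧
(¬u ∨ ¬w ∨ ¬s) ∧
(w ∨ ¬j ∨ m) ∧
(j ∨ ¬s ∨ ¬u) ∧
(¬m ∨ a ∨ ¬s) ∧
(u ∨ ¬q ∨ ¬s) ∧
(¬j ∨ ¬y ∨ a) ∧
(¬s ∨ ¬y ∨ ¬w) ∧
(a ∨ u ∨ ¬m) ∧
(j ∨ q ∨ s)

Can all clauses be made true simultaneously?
No

No, the formula is not satisfiable.

No assignment of truth values to the variables can make all 32 clauses true simultaneously.

The formula is UNSAT (unsatisfiable).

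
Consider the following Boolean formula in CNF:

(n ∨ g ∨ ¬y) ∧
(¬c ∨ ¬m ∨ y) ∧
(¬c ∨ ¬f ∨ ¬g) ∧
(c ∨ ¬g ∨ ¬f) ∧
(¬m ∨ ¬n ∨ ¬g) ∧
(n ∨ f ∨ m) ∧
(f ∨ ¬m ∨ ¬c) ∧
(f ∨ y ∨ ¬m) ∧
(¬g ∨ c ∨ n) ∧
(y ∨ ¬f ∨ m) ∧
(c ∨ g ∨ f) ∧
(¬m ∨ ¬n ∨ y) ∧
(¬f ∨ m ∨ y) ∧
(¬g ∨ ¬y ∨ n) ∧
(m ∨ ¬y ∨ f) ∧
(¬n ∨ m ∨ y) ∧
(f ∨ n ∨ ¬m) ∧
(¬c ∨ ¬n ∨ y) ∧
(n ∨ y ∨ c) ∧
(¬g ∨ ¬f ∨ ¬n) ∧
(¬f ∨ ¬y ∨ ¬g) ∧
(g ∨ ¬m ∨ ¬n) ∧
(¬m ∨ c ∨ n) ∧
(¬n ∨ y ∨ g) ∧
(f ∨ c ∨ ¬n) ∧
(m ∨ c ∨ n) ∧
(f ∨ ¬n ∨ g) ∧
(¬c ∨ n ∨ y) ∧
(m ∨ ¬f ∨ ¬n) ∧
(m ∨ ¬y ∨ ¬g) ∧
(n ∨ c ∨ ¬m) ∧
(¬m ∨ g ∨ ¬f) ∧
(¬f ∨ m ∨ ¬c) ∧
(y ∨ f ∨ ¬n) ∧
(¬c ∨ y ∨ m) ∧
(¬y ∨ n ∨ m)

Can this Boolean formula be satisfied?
No

No, the formula is not satisfiable.

No assignment of truth values to the variables can make all 36 clauses true simultaneously.

The formula is UNSAT (unsatisfiable).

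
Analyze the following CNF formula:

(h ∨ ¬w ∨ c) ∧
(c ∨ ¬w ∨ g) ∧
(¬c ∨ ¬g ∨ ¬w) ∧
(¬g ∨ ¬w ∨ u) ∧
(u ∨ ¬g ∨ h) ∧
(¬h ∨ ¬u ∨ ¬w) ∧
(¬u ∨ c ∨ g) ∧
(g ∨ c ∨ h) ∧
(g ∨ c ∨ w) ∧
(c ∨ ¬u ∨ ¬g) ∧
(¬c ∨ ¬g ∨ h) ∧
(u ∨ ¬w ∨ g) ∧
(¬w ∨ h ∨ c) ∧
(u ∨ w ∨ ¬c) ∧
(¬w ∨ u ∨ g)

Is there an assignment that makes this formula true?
Yes

Yes, the formula is satisfiable.

One satisfying assignment is: w=False, h=True, u=False, c=False, g=True

Verification: With this assignment, all 15 clauses evaluate to true.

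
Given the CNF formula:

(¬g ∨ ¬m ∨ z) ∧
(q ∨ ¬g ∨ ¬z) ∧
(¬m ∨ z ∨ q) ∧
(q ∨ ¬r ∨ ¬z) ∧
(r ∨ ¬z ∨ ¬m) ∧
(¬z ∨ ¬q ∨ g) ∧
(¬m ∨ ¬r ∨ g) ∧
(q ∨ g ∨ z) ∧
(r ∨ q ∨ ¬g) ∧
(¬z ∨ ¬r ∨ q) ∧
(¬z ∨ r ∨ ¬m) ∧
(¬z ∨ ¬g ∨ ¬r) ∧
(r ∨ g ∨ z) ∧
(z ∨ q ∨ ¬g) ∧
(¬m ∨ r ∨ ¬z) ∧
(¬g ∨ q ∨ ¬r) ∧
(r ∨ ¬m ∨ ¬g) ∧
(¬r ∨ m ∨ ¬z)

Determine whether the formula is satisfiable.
Yes

Yes, the formula is satisfiable.

One satisfying assignment is: m=False, g=False, z=True, r=False, q=False

Verification: With this assignment, all 18 clauses evaluate to true.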